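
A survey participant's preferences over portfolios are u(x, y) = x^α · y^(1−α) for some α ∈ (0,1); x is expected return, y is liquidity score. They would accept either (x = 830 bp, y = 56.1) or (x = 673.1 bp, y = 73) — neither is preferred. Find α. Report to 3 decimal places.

α ≈ 0.557

Set the two utilities equal: 830^α·56.1^(1−α) = 673.1^α·73^(1−α).
Taking logs: α·ln 830 + (1−α)·ln 56.1 = α·ln 673.1 + (1−α)·ln 73, i.e. α·0.209532 = (1−α)·0.263324.
With A = 0.209532 and B = 0.263324: α·A = (1−α)·B, so α = B/(A+B) = 0.263324/0.472856 ≈ 0.557.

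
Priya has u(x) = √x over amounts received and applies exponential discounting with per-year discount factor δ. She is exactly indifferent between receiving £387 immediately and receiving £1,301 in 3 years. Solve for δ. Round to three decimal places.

Equating discounted utilities: u(387) = δ^3·u(1301) ⇒ δ^3 = u(387)/u(1301).
Since u(x) = √x, δ^3 = √(387/1301) = 0.54540.
Hence δ = (0.54540)^(1/3) = 0.81703.

δ ≈ 0.817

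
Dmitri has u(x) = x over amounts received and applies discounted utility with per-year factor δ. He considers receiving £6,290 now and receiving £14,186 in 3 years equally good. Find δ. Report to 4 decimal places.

Equating discounted utilities: u(6290) = δ^3·u(14186) ⇒ δ^3 = u(6290)/u(14186).
With u(x) = x: δ^3 = 6290/14186 = 0.44339.
So δ = 0.44339^(1/3) ≈ 0.7625.

δ ≈ 0.7625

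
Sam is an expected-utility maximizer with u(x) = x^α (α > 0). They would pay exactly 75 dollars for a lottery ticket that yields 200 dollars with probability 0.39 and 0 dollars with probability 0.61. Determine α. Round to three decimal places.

The lottery's expected utility is 0.39·u(200) + 0.61·u(0) = 0.39·200^α (since u(0) = 0 for α > 0).
Setting u(75) equal to that: 75^α = 0.39·200^α ⇒ (75/200)^α = 0.39.
Taking logs: α·ln(75/200) = ln(0.39), so α = -0.941609 / -0.980829 ≈ 0.960.

α ≈ 0.960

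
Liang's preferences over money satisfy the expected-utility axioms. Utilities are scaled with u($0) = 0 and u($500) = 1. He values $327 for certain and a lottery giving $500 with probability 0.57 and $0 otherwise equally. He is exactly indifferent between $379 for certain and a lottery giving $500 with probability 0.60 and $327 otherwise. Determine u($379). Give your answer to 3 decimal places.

First, u($327) = 0.57·u($500) + 0.43·u($0) = 0.57.
Chaining: u($379) = 0.60·1.00 + 0.40·0.57 = 0.8280.

0.828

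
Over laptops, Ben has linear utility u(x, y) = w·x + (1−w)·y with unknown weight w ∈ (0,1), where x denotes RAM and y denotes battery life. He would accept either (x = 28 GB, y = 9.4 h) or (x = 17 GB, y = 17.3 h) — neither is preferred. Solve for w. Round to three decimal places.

w = 0.418

Equating utilities: w·28 + (1−w)·9.4 = w·17 + (1−w)·17.3.
Rearranging, 11·w − 7.9·(1−w) = 0.
Hence w = 7.9/(11+7.9) = 7.9/18.9 = 0.418.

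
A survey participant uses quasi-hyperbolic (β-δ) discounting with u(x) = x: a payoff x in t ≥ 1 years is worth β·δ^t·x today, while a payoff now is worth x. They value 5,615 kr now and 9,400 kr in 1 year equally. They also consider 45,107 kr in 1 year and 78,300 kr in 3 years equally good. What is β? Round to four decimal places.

β ≈ 0.7870

Both payoffs in the second observation are in the future, so β drops out: δ^1·45107 = δ^3·78300 ⇒ δ^2 = 45107/78300 = 0.57608, so δ = 0.75900.
Now use the now-vs-future pair: 5615 = β·δ·9400 gives β = 5615/(0.75900·9400) ≈ 0.7870.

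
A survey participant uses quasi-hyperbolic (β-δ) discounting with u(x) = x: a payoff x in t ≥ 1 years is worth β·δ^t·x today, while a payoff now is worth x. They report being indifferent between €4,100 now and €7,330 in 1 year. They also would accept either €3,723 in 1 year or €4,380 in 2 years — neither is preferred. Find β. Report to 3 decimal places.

β ≈ 0.658

The second indifference involves only future payoffs, so β cancels: β·δ^1·3723 = β·δ^2·4380, giving δ = 3723/4380 = 0.85000.
Substituting δ into 4100 = β·δ·7330: β = 4100/(6230.500) ≈ 0.658.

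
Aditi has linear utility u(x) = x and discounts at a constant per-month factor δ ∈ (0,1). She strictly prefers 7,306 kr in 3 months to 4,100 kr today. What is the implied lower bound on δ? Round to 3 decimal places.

δ > 0.825

Under u(x) = x this choice says 4100 < δ^3·7306.
Dividing by 7306: δ^3 > 0.56118. Both sides are positive, so the cube root keeps the direction.
δ > (4100/7306)^(1/3) ≈ 0.825.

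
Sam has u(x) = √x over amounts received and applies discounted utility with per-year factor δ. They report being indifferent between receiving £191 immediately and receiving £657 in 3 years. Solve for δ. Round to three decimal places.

δ ≈ 0.814

Indifference means u(191) = δ^3 · u(657), so δ^3 = u(191)/u(657).
Since u(x) = √x, δ^3 = √(191/657) = 0.53918.
Taking the cube root: δ = 0.53918^(1/3) ≈ 0.814.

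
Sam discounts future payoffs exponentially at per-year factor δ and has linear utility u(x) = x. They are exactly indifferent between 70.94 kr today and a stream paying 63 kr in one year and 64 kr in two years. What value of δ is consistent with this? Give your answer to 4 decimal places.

δ ≈ 0.6700

Present value of the stream is 63·δ + 64·δ². Indifference gives 63δ + 64δ² = 70.94.
That is, 64δ² + 63δ − 70.94 = 0, a quadratic in δ.
δ = (−63 + √(63² + 4·64·70.94)) / (2·64) = (−63 + √22129.64) / 128 ≈ 0.6700.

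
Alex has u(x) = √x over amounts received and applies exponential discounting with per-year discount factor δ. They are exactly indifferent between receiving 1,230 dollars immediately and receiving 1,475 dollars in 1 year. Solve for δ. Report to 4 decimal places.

δ ≈ 0.9132

Indifference means u(1230) = δ · u(1475), so δ = u(1230)/u(1475).
With u(x) = √x: δ = √1230/√1475 = √(1230/1475) = 0.91318.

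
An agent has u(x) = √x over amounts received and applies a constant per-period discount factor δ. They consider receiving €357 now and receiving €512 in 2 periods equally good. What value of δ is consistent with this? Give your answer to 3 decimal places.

δ ≈ 0.914

The payoff in 2 periods is discounted by δ^2, so u(357) = δ^2·u(512) and δ^2 = u(357)/u(512).
With u(x) = √x: δ^2 = √357/√512 = √(357/512) = 0.83502.
So δ = 0.83502^(1/2) ≈ 0.914.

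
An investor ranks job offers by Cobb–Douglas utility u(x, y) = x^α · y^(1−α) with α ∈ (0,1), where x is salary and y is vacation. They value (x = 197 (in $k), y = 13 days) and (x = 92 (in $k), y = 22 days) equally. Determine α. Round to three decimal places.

Set the two utilities equal: 197^α·13^(1−α) = 92^α·22^(1−α).
Taking logs: α·ln 197 + (1−α)·ln 13 = α·ln 92 + (1−α)·ln 22, i.e. α·0.761415 = (1−α)·0.526093.
So α/(1−α) = (0.526093)/(0.761415) = 0.690941, and α = 0.690941/1.690941 ≈ 0.409.

α ≈ 0.409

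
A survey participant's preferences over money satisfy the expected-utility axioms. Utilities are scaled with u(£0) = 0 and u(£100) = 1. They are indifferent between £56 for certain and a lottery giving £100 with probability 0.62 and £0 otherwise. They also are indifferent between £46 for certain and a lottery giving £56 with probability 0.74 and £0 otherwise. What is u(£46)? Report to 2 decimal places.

0.46

From the first indifference, u(£56) = 0.62·u(£100) + 0.38·u(£0) = 0.62·1 + 0.38·0 = 0.62.
The second indifference gives u(£46) = 0.74·u(£56) + 0.26·u(£0) = 0.74·0.62 + 0.26·0.00 = 0.4588.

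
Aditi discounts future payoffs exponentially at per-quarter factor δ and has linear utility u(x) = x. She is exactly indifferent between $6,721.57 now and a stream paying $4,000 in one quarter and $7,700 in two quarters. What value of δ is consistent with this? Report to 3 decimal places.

δ ≈ 0.710

Present value of the stream is 4000·δ + 7700·δ². Indifference gives 4000δ + 7700δ² = 6721.57.
So 7700δ² + 4000δ − 6721.57 = 0.
δ = (−4000 + √(4000² + 4·7700·6721.57)) / (2·7700) = (−4000 + √223024356.00) / 15400 ≈ 0.710.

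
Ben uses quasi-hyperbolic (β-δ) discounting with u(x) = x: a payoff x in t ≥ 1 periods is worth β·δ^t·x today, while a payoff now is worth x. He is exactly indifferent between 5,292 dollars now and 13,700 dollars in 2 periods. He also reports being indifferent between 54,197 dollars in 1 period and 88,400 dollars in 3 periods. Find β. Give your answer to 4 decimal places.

Both payoffs in the second observation are in the future, so β drops out: δ^1·54197 = δ^3·88400 ⇒ δ^2 = 54197/88400 = 0.61309, so δ = 0.78300.
Substituting δ into 5292 = β·δ^2·13700: β = 5292/(8399.309) ≈ 0.6301.

β ≈ 0.6301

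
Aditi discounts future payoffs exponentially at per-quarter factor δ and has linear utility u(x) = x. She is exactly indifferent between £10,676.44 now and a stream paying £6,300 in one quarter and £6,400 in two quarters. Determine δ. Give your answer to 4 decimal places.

Equating present values: 10676.44 = 6300δ + 6400δ².
That is, 6400δ² + 6300δ − 10676.44 = 0, a quadratic in δ.
δ = (−6300 + √(6300² + 4·6400·10676.44)) / (2·6400) = (−6300 + √313006864.00) / 12800 ≈ 0.8900.

δ ≈ 0.8900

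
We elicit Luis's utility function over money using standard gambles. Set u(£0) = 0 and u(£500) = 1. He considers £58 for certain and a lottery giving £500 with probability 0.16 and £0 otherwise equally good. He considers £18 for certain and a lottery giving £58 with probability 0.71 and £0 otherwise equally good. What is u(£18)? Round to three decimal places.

0.114

From the first indifference, u(£58) = 0.16·u(£500) + 0.84·u(£0) = 0.16·1 + 0.84·0 = 0.16.
Chaining: u(£18) = 0.71·0.16 + 0.29·0.00 = 0.1136.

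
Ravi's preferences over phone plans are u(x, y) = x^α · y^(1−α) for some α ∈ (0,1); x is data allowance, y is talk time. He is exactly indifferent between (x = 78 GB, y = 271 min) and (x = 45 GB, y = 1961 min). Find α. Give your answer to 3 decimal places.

The Cobb–Douglas utilities coincide, so 78^α·271^(1−α) = 45^α·1961^(1−α).
(78/45)^α = (1961/271)^(1−α); take logs: α·ln(78/45) = (1−α)·ln(1961/271), i.e. α·0.550046 = (1−α)·1.979091.
Thus α·(2.529137) = 1.979091, so α = 1.979091/2.529137 ≈ 0.783.

α ≈ 0.783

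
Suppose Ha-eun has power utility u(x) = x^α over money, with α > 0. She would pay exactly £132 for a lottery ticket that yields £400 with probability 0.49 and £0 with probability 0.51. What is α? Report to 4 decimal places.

The lottery's expected utility is 0.49·u(400) + 0.51·u(0) = 0.49·400^α (since u(0) = 0 for α > 0).
Setting u(132) equal to that: 132^α = 0.49·400^α ⇒ (132/400)^α = 0.49.
Take logs: α = ln 0.49 / ln(132/400) ≈ 0.643433.

α ≈ 0.6434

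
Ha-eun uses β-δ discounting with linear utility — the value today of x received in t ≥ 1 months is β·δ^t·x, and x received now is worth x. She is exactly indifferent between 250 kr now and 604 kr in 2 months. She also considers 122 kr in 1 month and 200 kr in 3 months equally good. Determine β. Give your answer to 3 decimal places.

β ≈ 0.679

The second indifference involves only future payoffs, so β cancels: β·δ^1·122 = β·δ^3·200, giving δ^2 = 122/200 = 0.61000, so δ = 0.78102.
Substituting δ into 250 = β·δ^2·604: β = 250/(368.440) ≈ 0.679.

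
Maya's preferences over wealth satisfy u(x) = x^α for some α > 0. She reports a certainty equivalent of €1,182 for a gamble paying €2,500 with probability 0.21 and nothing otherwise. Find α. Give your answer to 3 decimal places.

EU(lottery) = 0.21·2500^α + 0.79·0 = 0.21·2500^α.
Equating: 1182^α = 0.21·2500^α, i.e. 0.4728^α = 0.21.
Taking logs: α·ln(1182/2500) = ln(0.21), so α = -1.560648 / -0.749083 ≈ 2.083.

α ≈ 2.083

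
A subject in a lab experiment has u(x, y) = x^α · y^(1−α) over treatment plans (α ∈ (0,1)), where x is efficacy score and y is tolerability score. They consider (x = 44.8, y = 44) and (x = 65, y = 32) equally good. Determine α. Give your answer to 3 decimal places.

Indifference: 44.8^α · 44^(1−α) = 65^α · 32^(1−α).
Taking logs: α·ln 44.8 + (1−α)·ln 44 = α·ln 65 + (1−α)·ln 32, i.e. α·-0.372179 = (1−α)·-0.318454.
So α/(1−α) = (-0.318454)/(-0.372179) = 0.855647, and α = 0.855647/1.855647 ≈ 0.461.

α ≈ 0.461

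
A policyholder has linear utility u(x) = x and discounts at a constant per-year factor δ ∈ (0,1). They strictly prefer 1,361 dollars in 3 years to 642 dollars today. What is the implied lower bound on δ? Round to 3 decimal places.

δ > 0.778

The preference means 642 < δ^3·1361.
Hence δ^3 > 642/1361 = 0.47171, and x ↦ x^(1/3) is increasing on (0,∞).
δ > (642/1361)^(1/3) ≈ 0.778.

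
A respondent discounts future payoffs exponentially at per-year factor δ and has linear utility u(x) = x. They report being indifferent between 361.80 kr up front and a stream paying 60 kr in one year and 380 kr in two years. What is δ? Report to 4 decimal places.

δ ≈ 0.9000

Equating present values: 361.80 = 60δ + 380δ².
Rearranged: 380δ² + 60δ − 361.80 = 0.
δ = (−60 + √(60² + 4·380·361.80)) / (2·380) = (−60 + √553536.00) / 760 ≈ 0.9000.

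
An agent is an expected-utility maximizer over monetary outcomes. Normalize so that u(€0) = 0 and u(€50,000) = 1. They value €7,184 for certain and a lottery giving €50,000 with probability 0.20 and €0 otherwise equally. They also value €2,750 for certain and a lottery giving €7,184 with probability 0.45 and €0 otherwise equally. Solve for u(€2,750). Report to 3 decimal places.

The first gamble pins u(€7,184): it must equal 0.20·1 + 0.80·0 = 0.20.
Chaining: u(€2,750) = 0.45·0.20 + 0.55·0.00 = 0.0900.

0.090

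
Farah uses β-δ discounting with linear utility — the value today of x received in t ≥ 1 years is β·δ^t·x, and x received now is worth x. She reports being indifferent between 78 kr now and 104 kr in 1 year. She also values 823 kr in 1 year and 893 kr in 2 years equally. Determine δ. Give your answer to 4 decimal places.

δ ≈ 0.9216

Both payoffs in the second observation are in the future, so β drops out: δ^1·823 = δ^2·893 ⇒ δ = 823/893 = 0.92161.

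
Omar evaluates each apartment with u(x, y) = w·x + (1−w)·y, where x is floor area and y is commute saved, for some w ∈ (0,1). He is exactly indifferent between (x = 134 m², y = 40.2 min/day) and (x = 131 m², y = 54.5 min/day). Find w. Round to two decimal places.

u(134,40.2) = u(131,54.5) means w·134 + (1−w)·40.2 = w·131 + (1−w)·54.5.
Collecting terms: w·3 = (1−w)·14.3.
Hence w = 14.3/(3+14.3) = 14.3/17.3 = 0.83.

w = 0.83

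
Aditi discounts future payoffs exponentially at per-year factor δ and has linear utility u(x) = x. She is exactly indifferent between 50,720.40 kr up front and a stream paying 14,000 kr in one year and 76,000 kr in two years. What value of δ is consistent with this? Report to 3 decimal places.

δ ≈ 0.730

Present value of the stream is 14000·δ + 76000·δ². Indifference gives 14000δ + 76000δ² = 50720.40.
So 76000δ² + 14000δ − 50720.40 = 0.
The positive root is δ = [−14000 + √(14000² + 4·76000·50720.40)] / (2·76000) = (−14000 + 124960.000)/152000 ≈ 0.730.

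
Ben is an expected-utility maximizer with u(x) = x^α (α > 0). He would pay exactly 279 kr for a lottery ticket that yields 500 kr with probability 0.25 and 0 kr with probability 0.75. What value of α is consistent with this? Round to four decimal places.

EU(lottery) = 0.25·500^α + 0.75·0 = 0.25·500^α.
Indifference: 279^α = 0.25·500^α, so (279/500)^α = 0.25.
Take logs: α = ln 0.25 / ln(279/500) ≈ 2.376248.

α ≈ 2.3762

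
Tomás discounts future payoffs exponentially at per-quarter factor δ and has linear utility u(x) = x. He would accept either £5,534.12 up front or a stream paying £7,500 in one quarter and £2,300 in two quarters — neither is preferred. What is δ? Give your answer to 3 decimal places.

δ ≈ 0.620

The stream is worth 7500δ + 2300δ² today, so 7500δ + 2300δ² = 5534.12.
That is, 2300δ² + 7500δ − 5534.12 = 0, a quadratic in δ.
The positive root is δ = [−7500 + √(7500² + 4·2300·5534.12)] / (2·2300) = (−7500 + 10352.000)/4600 ≈ 0.620.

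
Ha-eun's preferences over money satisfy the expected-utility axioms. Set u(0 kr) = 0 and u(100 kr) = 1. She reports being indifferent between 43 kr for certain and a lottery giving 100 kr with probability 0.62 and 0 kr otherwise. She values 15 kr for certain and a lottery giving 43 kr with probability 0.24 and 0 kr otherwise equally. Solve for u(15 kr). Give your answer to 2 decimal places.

0.15

The first gamble pins u(43 kr): it must equal 0.62·1 + 0.38·0 = 0.62.
Then u(15 kr) = 0.24·u(43 kr) + 0.76·u(0 kr) = 0.24·0.62 + 0.76·0.00 = 0.1488.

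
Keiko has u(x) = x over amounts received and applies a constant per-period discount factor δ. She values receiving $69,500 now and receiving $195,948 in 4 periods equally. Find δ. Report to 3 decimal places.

δ ≈ 0.772

Equating discounted utilities: u(69500) = δ^4·u(195948) ⇒ δ^4 = u(69500)/u(195948).
With u(x) = x: δ^4 = 69500/195948 = 0.35469.
Taking the 4th root: δ = 0.35469^(1/4) ≈ 0.772.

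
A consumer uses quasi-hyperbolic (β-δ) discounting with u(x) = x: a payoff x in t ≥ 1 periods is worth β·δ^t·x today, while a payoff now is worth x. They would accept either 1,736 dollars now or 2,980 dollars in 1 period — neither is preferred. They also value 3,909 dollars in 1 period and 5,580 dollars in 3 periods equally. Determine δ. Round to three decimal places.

δ ≈ 0.837

From the later pair, β·δ^1·3909 = β·δ^3·5580; dividing through, δ^2 = 3909/5580 = 0.70054, so δ = 0.83698.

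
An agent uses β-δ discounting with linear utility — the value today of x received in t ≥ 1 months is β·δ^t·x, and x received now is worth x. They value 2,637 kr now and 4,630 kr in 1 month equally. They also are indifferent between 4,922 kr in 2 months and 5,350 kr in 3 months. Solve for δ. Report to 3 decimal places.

Both payoffs in the second observation are in the future, so β drops out: δ^2·4922 = δ^3·5350 ⇒ δ = 4922/5350 = 0.92000.

δ ≈ 0.920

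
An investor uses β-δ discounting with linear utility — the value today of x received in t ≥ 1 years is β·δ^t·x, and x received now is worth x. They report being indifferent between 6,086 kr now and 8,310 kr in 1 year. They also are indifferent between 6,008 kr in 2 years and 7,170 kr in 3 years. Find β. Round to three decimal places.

From the later pair, β·δ^2·6008 = β·δ^3·7170; dividing through, δ = 6008/7170 = 0.83794.
The first indifference: 6086 = β·δ·8310, so β = 6086/(δ·8310) = 6086/(0.83794·8310) ≈ 0.874.

β ≈ 0.874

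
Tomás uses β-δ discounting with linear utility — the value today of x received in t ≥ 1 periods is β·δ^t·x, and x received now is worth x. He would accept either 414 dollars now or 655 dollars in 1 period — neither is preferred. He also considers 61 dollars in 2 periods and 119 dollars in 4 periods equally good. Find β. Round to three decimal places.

The second indifference involves only future payoffs, so β cancels: β·δ^2·61 = β·δ^4·119, giving δ^2 = 61/119 = 0.51261, so δ = 0.71596.
Substituting δ into 414 = β·δ·655: β = 414/(468.957) ≈ 0.883.

β ≈ 0.883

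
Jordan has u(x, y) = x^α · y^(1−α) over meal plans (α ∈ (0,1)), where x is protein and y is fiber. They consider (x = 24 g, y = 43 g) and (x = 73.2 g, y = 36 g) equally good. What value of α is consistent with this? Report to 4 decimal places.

α ≈ 0.1374

Set the two utilities equal: 24^α·43^(1−α) = 73.2^α·36^(1−α).
(24/73.2)^α = (36/43)^(1−α); take logs: α·ln(24/73.2) = (1−α)·ln(36/43), i.e. α·-1.1151416 = (1−α)·-0.1776812.
Thus α·(-1.2928228) = -0.1776812, so α = -0.1776812/-1.2928228 ≈ 0.1374.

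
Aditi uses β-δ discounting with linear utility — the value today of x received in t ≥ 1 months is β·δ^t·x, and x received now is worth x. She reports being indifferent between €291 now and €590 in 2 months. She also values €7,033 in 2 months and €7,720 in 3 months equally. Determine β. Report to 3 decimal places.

β ≈ 0.594

The second indifference involves only future payoffs, so β cancels: β·δ^2·7033 = β·δ^3·7720, giving δ = 7033/7720 = 0.91101.
Now use the now-vs-future pair: 291 = β·δ^2·590 gives β = 291/(0.82994·590) ≈ 0.594.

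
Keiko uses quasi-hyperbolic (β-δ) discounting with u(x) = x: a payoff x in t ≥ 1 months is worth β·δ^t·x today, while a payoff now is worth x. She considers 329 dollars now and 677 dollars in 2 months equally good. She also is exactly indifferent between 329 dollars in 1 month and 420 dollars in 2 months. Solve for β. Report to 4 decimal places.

β ≈ 0.7920

From the later pair, β·δ^1·329 = β·δ^2·420; dividing through, δ = 329/420 = 0.78333.
Now use the now-vs-future pair: 329 = β·δ^2·677 gives β = 329/(0.61361·677) ≈ 0.7920.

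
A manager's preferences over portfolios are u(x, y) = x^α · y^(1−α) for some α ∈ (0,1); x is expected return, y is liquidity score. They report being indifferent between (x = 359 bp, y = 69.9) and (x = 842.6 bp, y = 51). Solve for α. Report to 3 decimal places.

Indifference: 359^α · 69.9^(1−α) = 842.6^α · 51^(1−α).
Rearrange to (359/842.6)^α = (51/69.9)^(1−α) and take logs: α·-0.853170 = (1−α)·-0.315240.
With A = -0.853170 and B = -0.315240: α·A = (1−α)·B, so α = B/(A+B) = -0.315240/-1.168410 ≈ 0.270.

α ≈ 0.270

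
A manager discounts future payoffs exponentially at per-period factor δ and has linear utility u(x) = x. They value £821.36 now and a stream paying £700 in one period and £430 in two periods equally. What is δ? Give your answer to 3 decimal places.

δ ≈ 0.790

The stream is worth 700δ + 430δ² today, so 700δ + 430δ² = 821.36.
So 430δ² + 700δ − 821.36 = 0.
δ = (−700 + √(700² + 4·430·821.36)) / (2·430) = (−700 + √1902739.20) / 860 ≈ 0.790.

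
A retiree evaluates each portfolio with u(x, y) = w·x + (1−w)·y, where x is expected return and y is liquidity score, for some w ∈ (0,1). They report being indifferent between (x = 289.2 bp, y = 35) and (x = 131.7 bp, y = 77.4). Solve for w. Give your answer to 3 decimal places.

w = 0.212

u(289.2,35) = u(131.7,77.4) means w·289.2 + (1−w)·35 = w·131.7 + (1−w)·77.4.
w·(289.2−131.7) = (1−w)·(77.4−35), i.e. w·157.5 = (1−w)·42.4.
So w/(1−w) = 42.4/157.5 = 0.2692, giving w = 42.4/(157.5+42.4) = 0.212.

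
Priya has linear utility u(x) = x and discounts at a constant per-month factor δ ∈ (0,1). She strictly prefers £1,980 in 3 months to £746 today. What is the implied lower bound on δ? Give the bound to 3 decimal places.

δ > 0.722

The preference means 746 < δ^3·1980.
Hence δ^3 > 746/1980 = 0.37677, and x ↦ x^(1/3) is increasing on (0,∞).
δ > 0.37677^(1/3) = 0.722.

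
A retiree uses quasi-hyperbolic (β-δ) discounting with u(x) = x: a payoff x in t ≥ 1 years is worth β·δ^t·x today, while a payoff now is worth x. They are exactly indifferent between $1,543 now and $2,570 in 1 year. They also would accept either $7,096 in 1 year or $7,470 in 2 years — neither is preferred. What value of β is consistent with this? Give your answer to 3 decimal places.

β ≈ 0.632

From the later pair, β·δ^1·7096 = β·δ^2·7470; dividing through, δ = 7096/7470 = 0.94993.
Now use the now-vs-future pair: 1543 = β·δ·2570 gives β = 1543/(0.94993·2570) ≈ 0.632.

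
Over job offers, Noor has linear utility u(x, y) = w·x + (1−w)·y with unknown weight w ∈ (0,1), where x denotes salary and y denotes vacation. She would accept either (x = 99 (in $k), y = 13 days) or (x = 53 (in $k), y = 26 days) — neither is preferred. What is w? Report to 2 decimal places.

Equating utilities: w·99 + (1−w)·13 = w·53 + (1−w)·26.
Collecting terms: w·46 = (1−w)·13.
Hence w = 13/(46+13) = 13/59 = 0.22.

w = 0.22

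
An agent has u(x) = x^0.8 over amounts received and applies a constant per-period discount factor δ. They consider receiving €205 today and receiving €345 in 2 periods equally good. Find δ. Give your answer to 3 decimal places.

δ ≈ 0.812

Indifference means u(205) = δ^2 · u(345), so δ^2 = u(205)/u(345).
Since u(x) = x^0.8, δ^2 = (205/345)^0.8 = 0.59420^0.8 = 0.65940.
So δ = 0.65940^(1/2) ≈ 0.812.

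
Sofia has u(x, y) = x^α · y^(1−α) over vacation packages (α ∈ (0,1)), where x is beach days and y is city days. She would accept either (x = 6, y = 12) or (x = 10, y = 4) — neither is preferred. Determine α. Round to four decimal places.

Set the two utilities equal: 6^α·12^(1−α) = 10^α·4^(1−α).
(6/10)^α = (4/12)^(1−α); take logs: α·ln(6/10) = (1−α)·ln(4/12), i.e. α·-0.5108256 = (1−α)·-1.0986123.
With A = -0.5108256 and B = -1.0986123: α·A = (1−α)·B, so α = B/(A+B) = -1.0986123/-1.6094379 ≈ 0.6826.

α ≈ 0.6826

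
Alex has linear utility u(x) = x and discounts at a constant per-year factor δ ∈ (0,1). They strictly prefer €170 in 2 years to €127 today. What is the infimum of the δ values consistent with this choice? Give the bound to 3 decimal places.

δ > 0.864

The preference means 127 < δ^2·170.
So δ^2 > 127/170 = 0.74706; taking the square root of both positive sides preserves the inequality.
δ > (127/170)^(1/2) ≈ 0.864.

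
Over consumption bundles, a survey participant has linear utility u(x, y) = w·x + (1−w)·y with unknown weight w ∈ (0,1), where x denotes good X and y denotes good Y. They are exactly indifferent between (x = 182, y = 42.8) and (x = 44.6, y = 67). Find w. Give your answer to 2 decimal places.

Indifference: w·182 + (1−w)·42.8 = w·44.6 + (1−w)·67.
Collecting terms: w·137.4 = (1−w)·24.2.
The marginal rate of substitution is 24.2/137.4, so w = 24.2/(137.4+24.2) = 0.15.

w = 0.15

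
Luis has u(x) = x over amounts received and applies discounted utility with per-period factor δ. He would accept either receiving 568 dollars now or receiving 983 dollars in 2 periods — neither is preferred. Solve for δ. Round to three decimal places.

δ ≈ 0.760

Indifference means u(568) = δ^2 · u(983), so δ^2 = u(568)/u(983).
With u(x) = x: δ^2 = 568/983 = 0.57782.
So δ = 0.57782^(1/2) ≈ 0.760.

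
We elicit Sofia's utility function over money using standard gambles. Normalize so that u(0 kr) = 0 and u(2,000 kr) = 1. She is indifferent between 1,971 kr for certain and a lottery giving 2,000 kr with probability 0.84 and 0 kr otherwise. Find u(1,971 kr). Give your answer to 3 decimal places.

By the standard-gamble method, u(1,971 kr) is just the indifference probability on the best outcome: 0.84.

0.840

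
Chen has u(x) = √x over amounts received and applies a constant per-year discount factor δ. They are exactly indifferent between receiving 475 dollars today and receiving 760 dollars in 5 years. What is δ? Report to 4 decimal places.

δ ≈ 0.9541

Equating discounted utilities: u(475) = δ^5·u(760) ⇒ δ^5 = u(475)/u(760).
With u(x) = √x: δ^5 = √475/√760 = √(475/760) = 0.79057.
Hence δ = (0.79057)^(1/5) = 0.954087.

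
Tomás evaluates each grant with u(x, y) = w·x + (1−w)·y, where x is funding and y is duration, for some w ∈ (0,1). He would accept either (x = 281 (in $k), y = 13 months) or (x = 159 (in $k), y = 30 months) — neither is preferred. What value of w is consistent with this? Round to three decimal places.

u(281,13) = u(159,30) means w·281 + (1−w)·13 = w·159 + (1−w)·30.
Collecting terms: w·122 = (1−w)·17.
So w/(1−w) = 17/122 = 0.1393, giving w = 17/(122+17) = 0.122.

w = 0.122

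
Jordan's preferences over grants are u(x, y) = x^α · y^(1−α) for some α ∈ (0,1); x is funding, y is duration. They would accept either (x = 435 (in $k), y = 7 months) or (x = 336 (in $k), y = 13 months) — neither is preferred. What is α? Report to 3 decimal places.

Set the two utilities equal: 435^α·7^(1−α) = 336^α·13^(1−α).
Taking logs: α·ln 435 + (1−α)·ln 7 = α·ln 336 + (1−α)·ln 13, i.e. α·0.258235 = (1−α)·0.619039.
With A = 0.258235 and B = 0.619039: α·A = (1−α)·B, so α = B/(A+B) = 0.619039/0.877274 ≈ 0.706.

α ≈ 0.706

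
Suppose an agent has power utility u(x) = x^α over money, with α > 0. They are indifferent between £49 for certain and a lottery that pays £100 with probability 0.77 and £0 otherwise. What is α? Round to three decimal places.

α ≈ 0.366

The lottery's expected utility is 0.77·u(100) + 0.23·u(0) = 0.77·100^α (since u(0) = 0 for α > 0).
Equating: 49^α = 0.77·100^α, i.e. 0.4900^α = 0.77.
Take logs: α = ln 0.77 / ln(49/100) ≈ 0.36639.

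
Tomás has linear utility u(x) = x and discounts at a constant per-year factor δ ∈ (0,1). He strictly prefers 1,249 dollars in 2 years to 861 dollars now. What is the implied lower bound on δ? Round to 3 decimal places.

Under u(x) = x this choice says 861 < δ^2·1249.
So δ^2 > 861/1249 = 0.68935; taking the square root of both positive sides preserves the inequality.
δ > (861/1249)^(1/2) ≈ 0.830.

δ > 0.830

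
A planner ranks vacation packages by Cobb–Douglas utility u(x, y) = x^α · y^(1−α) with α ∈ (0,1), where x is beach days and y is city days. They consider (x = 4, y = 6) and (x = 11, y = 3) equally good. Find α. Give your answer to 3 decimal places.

The Cobb–Douglas utilities coincide, so 4^α·6^(1−α) = 11^α·3^(1−α).
Rearrange to (4/11)^α = (3/6)^(1−α) and take logs: α·-1.011601 = (1−α)·-0.693147.
Thus α·(-1.704748) = -0.693147, so α = -0.693147/-1.704748 ≈ 0.407.

α ≈ 0.407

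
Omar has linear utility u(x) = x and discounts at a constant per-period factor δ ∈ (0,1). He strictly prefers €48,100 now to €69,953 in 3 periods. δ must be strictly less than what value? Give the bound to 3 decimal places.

δ < 0.883

Under u(x) = x this choice says 48100 > δ^3·69953.
Dividing by 69953: δ^3 < 0.68760. Both sides are positive, so the cube root keeps the direction.
δ < (48100/69953)^(1/3) ≈ 0.883.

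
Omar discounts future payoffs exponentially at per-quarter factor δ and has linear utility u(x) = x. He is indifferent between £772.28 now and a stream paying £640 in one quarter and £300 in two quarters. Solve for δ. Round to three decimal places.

The stream is worth 640δ + 300δ² today, so 640δ + 300δ² = 772.28.
So 300δ² + 640δ − 772.28 = 0.
δ = (−640 + √(640² + 4·300·772.28)) / (2·300) = (−640 + √1336336.00) / 600 ≈ 0.860.

δ ≈ 0.860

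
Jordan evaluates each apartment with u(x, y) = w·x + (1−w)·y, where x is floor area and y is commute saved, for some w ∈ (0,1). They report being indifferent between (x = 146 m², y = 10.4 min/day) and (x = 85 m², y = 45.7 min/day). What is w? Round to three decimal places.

w = 0.367

Equating utilities: w·146 + (1−w)·10.4 = w·85 + (1−w)·45.7.
w·(146−85) = (1−w)·(45.7−10.4), i.e. w·61 = (1−w)·35.3.
So w/(1−w) = 35.3/61 = 0.5787, giving w = 35.3/(61+35.3) = 0.367.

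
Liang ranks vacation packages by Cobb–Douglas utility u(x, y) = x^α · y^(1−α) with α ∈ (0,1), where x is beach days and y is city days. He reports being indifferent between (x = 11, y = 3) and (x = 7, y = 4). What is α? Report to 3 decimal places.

Set the two utilities equal: 11^α·3^(1−α) = 7^α·4^(1−α).
Rearrange to (11/7)^α = (4/3)^(1−α) and take logs: α·0.451985 = (1−α)·0.287682.
Thus α·(0.739667) = 0.287682, so α = 0.287682/0.739667 ≈ 0.389.

α ≈ 0.389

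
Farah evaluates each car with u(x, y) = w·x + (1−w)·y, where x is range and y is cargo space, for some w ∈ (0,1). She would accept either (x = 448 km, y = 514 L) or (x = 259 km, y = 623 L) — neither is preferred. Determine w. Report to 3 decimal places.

w = 0.366

u(448,514) = u(259,623) means w·448 + (1−w)·514 = w·259 + (1−w)·623.
Collecting terms: w·189 = (1−w)·109.
The marginal rate of substitution is 109/189, so w = 109/(189+109) = 0.366.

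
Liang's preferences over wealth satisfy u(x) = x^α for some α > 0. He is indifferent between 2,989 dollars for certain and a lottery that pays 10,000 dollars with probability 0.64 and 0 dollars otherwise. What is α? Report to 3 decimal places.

α ≈ 0.370

The lottery's expected utility is 0.64·u(10000) + 0.36·u(0) = 0.64·10000^α (since u(0) = 0 for α > 0).
Indifference: 2989^α = 0.64·10000^α, so (2989/10000)^α = 0.64.
Take logs: α = ln 0.64 / ln(2989/10000) ≈ 0.36955.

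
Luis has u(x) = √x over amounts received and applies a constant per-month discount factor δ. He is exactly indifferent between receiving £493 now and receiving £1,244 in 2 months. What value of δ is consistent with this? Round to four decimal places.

δ ≈ 0.7934

Equating discounted utilities: u(493) = δ^2·u(1244) ⇒ δ^2 = u(493)/u(1244).
With u(x) = √x: δ^2 = √493/√1244 = √(493/1244) = 0.62953.
Taking the square root: δ = 0.62953^(1/2) ≈ 0.7934.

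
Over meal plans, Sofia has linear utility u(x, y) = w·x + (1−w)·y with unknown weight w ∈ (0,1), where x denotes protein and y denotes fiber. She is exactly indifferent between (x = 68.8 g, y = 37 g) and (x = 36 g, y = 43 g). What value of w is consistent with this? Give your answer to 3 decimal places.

w = 0.155

Indifference: w·68.8 + (1−w)·37 = w·36 + (1−w)·43.
Rearranging, 32.8·w − 6·(1−w) = 0.
Hence w = 6/(32.8+6) = 6/38.8 = 0.155.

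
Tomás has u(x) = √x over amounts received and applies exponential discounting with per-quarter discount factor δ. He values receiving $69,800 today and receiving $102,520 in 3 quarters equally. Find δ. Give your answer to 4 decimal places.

The payoff in 3 quarters is discounted by δ^3, so u(69800) = δ^3·u(102520) and δ^3 = u(69800)/u(102520).
Since u(x) = √x, δ^3 = √(69800/102520) = 0.82513.
Taking the cube root: δ = 0.82513^(1/3) ≈ 0.9379.

δ ≈ 0.9379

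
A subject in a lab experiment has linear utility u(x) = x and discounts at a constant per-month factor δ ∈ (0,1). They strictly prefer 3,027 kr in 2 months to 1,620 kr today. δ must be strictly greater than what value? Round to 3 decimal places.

δ > 0.732

Under u(x) = x this choice says 1620 < δ^2·3027.
Hence δ^2 > 1620/3027 = 0.53518, and x ↦ x^(1/2) is increasing on (0,∞).
δ > 0.53518^(1/2) = 0.732.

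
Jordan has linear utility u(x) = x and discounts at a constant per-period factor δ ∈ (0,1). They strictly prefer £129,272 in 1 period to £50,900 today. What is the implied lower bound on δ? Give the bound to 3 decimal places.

The preference means 50900 < δ·129272.
Dividing through by 129272 gives δ > 0.39374.

δ > 0.394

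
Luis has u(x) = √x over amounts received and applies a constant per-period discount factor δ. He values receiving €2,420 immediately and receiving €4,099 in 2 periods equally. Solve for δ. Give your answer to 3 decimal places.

δ ≈ 0.877

The payoff in 2 periods is discounted by δ^2, so u(2420) = δ^2·u(4099) and δ^2 = u(2420)/u(4099).
Since u(x) = √x, δ^2 = √(2420/4099) = 0.76837.
So δ = 0.76837^(1/2) ≈ 0.877.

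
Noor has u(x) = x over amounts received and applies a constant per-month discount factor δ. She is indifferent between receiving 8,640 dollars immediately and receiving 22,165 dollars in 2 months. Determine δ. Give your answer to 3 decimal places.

δ ≈ 0.624

Equating discounted utilities: u(8640) = δ^2·u(22165) ⇒ δ^2 = u(8640)/u(22165).
With u(x) = x: δ^2 = 8640/22165 = 0.38980.
Hence δ = (0.38980)^(1/2) = 0.62434.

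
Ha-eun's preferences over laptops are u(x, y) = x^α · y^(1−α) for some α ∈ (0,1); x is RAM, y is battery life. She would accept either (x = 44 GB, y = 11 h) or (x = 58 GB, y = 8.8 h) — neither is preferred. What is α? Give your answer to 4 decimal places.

α ≈ 0.4468

The Cobb–Douglas utilities coincide, so 44^α·11^(1−α) = 58^α·8.8^(1−α).
Rearrange to (44/58)^α = (8.8/11)^(1−α) and take logs: α·-0.2762534 = (1−α)·-0.2231436.
With A = -0.2762534 and B = -0.2231436: α·A = (1−α)·B, so α = B/(A+B) = -0.2231436/-0.4993970 ≈ 0.4468.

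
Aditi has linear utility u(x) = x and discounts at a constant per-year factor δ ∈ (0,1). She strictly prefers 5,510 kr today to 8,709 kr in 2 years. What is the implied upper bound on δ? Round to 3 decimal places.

δ < 0.795

Comparing present values: 5510 > δ^2·8709.
So δ^2 < 5510/8709 = 0.63268; taking the square root of both positive sides preserves the inequality.
δ < (5510/8709)^(1/2) ≈ 0.795.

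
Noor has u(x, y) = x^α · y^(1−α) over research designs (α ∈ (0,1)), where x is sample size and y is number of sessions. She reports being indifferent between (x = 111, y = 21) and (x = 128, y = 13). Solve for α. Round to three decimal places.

α ≈ 0.771

Set the two utilities equal: 111^α·21^(1−α) = 128^α·13^(1−α).
(111/128)^α = (13/21)^(1−α); take logs: α·ln(111/128) = (1−α)·ln(13/21), i.e. α·-0.142500 = (1−α)·-0.479573.
Thus α·(-0.622073) = -0.479573, so α = -0.479573/-0.622073 ≈ 0.771.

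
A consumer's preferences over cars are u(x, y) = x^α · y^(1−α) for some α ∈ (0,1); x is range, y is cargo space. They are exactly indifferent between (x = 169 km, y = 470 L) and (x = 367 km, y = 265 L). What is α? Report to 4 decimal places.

α ≈ 0.4249

Indifference: 169^α · 470^(1−α) = 367^α · 265^(1−α).
Rearrange to (169/367)^α = (265/470)^(1−α) and take logs: α·-0.7754631 = (1−α)·-0.5730029.
Thus α·(-1.3484660) = -0.5730029, so α = -0.5730029/-1.3484660 ≈ 0.4249.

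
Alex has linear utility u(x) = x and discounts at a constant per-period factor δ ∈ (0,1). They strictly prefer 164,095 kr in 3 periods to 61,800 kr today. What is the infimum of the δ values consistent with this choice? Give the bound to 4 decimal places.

δ > 0.7222

The preference means 61800 < δ^3·164095.
Dividing by 164095: δ^3 > 0.37661. Both sides are positive, so the cube root keeps the direction.
δ > (61800/164095)^(1/3) ≈ 0.7222.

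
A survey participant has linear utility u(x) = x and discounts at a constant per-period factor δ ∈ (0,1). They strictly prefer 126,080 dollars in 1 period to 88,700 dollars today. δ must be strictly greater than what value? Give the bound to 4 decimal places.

δ > 0.7035

Comparing present values: 88700 < δ·126080.
Dividing through by 126080 gives δ > 0.70352.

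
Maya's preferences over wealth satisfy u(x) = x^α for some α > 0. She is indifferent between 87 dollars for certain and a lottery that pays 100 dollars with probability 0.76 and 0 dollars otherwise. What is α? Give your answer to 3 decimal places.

The lottery's expected utility is 0.76·u(100) + 0.24·u(0) = 0.76·100^α (since u(0) = 0 for α > 0).
Setting u(87) equal to that: 87^α = 0.76·100^α ⇒ (87/100)^α = 0.76.
Taking logs: α·ln(87/100) = ln(0.76), so α = -0.274437 / -0.139262 ≈ 1.971.

α ≈ 1.971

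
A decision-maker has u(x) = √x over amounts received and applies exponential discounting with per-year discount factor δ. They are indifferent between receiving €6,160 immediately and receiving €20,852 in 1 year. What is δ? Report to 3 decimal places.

Equating discounted utilities: u(6160) = δ·u(20852) ⇒ δ = u(6160)/u(20852).
Since u(x) = √x, δ = √(6160/20852) = 0.54352.

δ ≈ 0.544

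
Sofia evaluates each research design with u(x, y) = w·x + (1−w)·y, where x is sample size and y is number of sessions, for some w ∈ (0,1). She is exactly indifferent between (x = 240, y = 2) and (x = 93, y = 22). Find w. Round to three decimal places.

Equating utilities: w·240 + (1−w)·2 = w·93 + (1−w)·22.
w·(240−93) = (1−w)·(22−2), i.e. w·147 = (1−w)·20.
Hence w = 20/(147+20) = 20/167 = 0.120.

w = 0.120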